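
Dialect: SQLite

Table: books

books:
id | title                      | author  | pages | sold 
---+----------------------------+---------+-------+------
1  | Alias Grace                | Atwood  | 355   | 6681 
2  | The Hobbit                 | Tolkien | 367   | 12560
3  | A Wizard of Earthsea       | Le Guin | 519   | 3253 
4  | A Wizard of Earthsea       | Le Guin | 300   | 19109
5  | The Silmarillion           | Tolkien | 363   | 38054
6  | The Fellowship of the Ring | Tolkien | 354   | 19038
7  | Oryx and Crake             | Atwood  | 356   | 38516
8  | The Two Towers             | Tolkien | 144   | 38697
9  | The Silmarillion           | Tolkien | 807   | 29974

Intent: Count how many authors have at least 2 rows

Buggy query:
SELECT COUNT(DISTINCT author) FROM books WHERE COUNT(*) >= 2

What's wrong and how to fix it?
Bug: COUNT(*) cannot appear in WHERE; the per-group count doesn't exist yet

Fix: Use a subquery that GROUPs and filters with HAVING, then count its rows

Corrected query:
SELECT COUNT(*) FROM (SELECT author FROM books GROUP BY author HAVING COUNT(*) >= 2)

Result:
COUNT(*)
--------
3       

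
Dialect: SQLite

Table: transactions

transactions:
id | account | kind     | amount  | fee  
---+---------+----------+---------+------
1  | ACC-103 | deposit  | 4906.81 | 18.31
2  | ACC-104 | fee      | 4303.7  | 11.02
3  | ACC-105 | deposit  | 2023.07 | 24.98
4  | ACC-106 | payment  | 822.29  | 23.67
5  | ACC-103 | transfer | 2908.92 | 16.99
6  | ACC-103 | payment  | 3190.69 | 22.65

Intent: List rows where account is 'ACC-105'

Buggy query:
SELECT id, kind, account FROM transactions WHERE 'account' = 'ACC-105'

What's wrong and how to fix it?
Bug: 'account' in single quotes is a string literal, not the column; the comparison is literal-vs-literal and never true

Fix: Remove the quotes around the column name (or use double quotes for an identifier)

Corrected query:
SELECT id, kind, account FROM transactions WHERE account = 'ACC-105'

Result:
id | kind    | account
---+---------+--------
3  | deposit | ACC-105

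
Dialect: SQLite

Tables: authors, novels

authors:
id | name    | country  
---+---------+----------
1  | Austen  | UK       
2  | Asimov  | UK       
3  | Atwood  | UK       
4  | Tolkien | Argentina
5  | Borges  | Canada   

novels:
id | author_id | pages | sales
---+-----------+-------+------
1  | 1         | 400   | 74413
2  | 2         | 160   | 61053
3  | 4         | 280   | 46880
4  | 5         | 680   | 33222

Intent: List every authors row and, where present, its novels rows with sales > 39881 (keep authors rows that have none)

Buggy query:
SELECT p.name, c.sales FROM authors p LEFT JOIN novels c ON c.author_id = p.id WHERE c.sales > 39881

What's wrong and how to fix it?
Bug: A WHERE condition on the right-hand table after LEFT JOIN drops unmatched parents

Fix: Move the right-table condition into the ON clause so unmatched parents are kept

Corrected query:
SELECT p.name, c.sales FROM authors p LEFT JOIN novels c ON c.author_id = p.id AND c.sales > 39881

Result:
name    | sales
--------+------
Austen  | 74413
Asimov  | 61053
Atwood  | NULL 
Tolkien | 46880
Borges  | NULL 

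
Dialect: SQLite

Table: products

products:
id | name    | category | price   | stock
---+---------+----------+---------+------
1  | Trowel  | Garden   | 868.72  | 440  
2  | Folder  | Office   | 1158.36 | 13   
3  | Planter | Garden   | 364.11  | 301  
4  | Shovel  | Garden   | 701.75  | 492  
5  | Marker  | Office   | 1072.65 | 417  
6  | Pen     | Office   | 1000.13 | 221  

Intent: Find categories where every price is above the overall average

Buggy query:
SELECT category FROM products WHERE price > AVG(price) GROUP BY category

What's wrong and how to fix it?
Bug: AVG() is an aggregate; it can't sit directly in WHERE

Fix: Use a subquery for AVG and a HAVING MIN(...) filter so the condition holds for every row in the group

Corrected query:
SELECT category FROM products GROUP BY category HAVING MIN(price) > (SELECT AVG(price) FROM products)

Result:
category
--------
Office  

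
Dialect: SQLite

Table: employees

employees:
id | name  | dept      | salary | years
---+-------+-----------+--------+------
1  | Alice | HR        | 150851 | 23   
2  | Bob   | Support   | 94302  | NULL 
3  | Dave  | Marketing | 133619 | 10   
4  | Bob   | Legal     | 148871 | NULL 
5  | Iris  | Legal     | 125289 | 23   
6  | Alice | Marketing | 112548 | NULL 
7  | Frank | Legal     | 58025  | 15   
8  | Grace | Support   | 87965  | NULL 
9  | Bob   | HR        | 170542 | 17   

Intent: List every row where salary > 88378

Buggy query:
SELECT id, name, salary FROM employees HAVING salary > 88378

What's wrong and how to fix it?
Bug: This is a non-aggregate query (no GROUP BY, no aggregates), so in SQLite the HAVING clause is invalid here; a row-level condition belongs in WHERE

Fix: Replace HAVING with WHERE since the condition applies to individual rows

Corrected query:
SELECT id, name, salary FROM employees WHERE salary > 88378

Result:
id | name  | salary
---+-------+-------
1  | Alice | 150851
2  | Bob   | 94302 
3  | Dave  | 133619
4  | Bob   | 148871
5  | Iris  | 125289
6  | Alice | 112548
9  | Bob   | 170542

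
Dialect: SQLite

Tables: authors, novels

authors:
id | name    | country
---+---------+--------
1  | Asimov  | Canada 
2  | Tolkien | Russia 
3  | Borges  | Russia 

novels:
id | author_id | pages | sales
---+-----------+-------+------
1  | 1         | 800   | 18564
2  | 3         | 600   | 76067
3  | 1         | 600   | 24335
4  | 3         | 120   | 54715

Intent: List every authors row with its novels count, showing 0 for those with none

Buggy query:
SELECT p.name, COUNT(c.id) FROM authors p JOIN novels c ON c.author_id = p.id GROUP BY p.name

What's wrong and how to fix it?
Bug: An inner join excludes parents with zero children

Fix: Switch to LEFT JOIN to retain unmatched parent rows

Corrected query:
SELECT p.name, COUNT(c.id) FROM authors p LEFT JOIN novels c ON c.author_id = p.id GROUP BY p.name

Result:
name    | COUNT(c.id)
--------+------------
Asimov  | 2          
Borges  | 2          
Tolkien | 0          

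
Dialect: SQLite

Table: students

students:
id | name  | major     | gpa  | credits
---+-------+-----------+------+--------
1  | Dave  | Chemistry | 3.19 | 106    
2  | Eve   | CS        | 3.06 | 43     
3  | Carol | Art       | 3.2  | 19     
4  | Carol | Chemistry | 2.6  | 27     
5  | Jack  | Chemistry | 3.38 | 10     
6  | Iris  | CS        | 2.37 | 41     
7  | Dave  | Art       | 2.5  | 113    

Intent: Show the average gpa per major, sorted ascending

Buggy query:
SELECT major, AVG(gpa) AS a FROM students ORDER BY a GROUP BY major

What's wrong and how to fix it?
Bug: ORDER BY appears before GROUP BY; SQL clause order requires GROUP BY first

Fix: Reorder: SELECT … FROM … GROUP BY … ORDER BY …

Corrected query:
SELECT major, AVG(gpa) AS a FROM students GROUP BY major ORDER BY a

Result:
major     | a       
----------+---------
CS        | 2.715   
Art       | 2.85    
Chemistry | 3.056667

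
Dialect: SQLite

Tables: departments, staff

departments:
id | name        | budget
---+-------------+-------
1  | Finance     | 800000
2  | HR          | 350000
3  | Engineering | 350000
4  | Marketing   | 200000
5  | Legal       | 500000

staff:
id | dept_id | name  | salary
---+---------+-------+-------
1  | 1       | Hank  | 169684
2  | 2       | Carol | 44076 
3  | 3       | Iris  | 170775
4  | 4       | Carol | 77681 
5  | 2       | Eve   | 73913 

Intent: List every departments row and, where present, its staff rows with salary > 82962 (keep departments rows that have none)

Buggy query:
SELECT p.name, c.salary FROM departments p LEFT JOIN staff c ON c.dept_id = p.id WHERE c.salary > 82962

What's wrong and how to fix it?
Bug: Filtering c.salary in WHERE discards the NULL rows produced by LEFT JOIN, turning it into an inner join

Fix: Put 'c.salary > 82962' in the JOIN's ON clause instead of WHERE

Corrected query:
SELECT p.name, c.salary FROM departments p LEFT JOIN staff c ON c.dept_id = p.id AND c.salary > 82962

Result:
name        | salary
------------+-------
Finance     | 169684
HR          | NULL  
Engineering | 170775
Marketing   | NULL  
Legal       | NULL  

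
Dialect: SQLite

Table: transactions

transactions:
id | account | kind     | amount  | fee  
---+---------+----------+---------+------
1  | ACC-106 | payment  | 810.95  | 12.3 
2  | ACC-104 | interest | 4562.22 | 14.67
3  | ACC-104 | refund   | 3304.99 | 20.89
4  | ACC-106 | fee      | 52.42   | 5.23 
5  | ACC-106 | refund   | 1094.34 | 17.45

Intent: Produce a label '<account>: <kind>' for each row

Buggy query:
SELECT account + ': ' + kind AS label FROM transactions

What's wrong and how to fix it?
Bug: '+' is numeric addition; on text columns SQLite converts them to 0 instead of concatenating

Fix: Use the || operator for string concatenation

Corrected query:
SELECT account || ': ' || kind AS label FROM transactions

Result:
label            
-----------------
ACC-106: payment 
ACC-104: interest
ACC-104: refund  
ACC-106: fee     
ACC-106: refund  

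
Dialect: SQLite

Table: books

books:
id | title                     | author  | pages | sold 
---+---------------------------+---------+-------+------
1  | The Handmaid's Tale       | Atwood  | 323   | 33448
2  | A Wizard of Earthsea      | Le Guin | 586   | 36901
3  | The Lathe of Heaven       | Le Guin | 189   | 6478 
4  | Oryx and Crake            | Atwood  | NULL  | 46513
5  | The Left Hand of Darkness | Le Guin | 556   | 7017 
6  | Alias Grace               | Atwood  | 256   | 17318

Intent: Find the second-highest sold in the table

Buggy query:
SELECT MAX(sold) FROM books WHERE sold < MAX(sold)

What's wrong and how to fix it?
Bug: MAX(sold) on the right of the comparison is an aggregate-in-WHERE error

Fix: Put the inner MAX in a scalar subquery

Corrected query:
SELECT MAX(sold) FROM books WHERE sold < (SELECT MAX(sold) FROM books)

Result:
MAX(sold)
---------
36901    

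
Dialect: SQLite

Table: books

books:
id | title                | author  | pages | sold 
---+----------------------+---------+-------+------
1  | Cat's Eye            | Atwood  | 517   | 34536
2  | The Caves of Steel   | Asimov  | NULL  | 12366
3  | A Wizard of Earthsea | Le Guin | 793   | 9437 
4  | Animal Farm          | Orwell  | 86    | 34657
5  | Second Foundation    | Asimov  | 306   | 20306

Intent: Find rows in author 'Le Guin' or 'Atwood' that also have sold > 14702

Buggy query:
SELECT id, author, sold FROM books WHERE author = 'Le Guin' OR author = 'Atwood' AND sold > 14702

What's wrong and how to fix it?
Bug: AND binds tighter than OR, so this parses as author = 'Le Guin' OR (author = 'Atwood' AND sold > 14702)

Fix: Group the OR with parentheses (or use IN), then AND the threshold

Corrected query:
SELECT id, author, sold FROM books WHERE (author = 'Le Guin' OR author = 'Atwood') AND sold > 14702

Result:
id | author | sold 
---+--------+------
1  | Atwood | 34536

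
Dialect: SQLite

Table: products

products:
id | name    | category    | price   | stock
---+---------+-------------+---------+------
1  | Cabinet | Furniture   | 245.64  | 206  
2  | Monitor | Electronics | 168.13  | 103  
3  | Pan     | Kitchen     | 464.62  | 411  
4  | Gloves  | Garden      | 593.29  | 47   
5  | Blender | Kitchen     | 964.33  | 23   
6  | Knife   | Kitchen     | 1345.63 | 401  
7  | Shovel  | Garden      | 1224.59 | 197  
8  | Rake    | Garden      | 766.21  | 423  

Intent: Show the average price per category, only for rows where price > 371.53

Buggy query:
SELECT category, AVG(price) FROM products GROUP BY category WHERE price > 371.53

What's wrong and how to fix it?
Bug: Row-level WHERE must come before GROUP BY in the clause order

Fix: Move the WHERE clause before GROUP BY

Corrected query:
SELECT category, AVG(price) FROM products WHERE price > 371.53 GROUP BY category

Result:
category | AVG(price)
---------+-----------
Garden   | 861.363333
Kitchen  | 924.86    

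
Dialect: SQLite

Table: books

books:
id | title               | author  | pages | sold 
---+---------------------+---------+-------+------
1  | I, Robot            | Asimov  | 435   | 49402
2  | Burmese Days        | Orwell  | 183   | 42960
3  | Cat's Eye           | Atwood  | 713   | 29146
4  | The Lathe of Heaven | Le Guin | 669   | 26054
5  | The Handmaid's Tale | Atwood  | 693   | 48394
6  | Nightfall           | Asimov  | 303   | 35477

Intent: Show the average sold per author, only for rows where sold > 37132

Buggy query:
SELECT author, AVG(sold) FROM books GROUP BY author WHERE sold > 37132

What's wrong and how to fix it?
Bug: WHERE cannot follow GROUP BY

Fix: Move the WHERE clause before GROUP BY

Corrected query:
SELECT author, AVG(sold) FROM books WHERE sold > 37132 GROUP BY author

Result:
author | AVG(sold)
-------+----------
Asimov | 49402    
Atwood | 48394    
Orwell | 42960    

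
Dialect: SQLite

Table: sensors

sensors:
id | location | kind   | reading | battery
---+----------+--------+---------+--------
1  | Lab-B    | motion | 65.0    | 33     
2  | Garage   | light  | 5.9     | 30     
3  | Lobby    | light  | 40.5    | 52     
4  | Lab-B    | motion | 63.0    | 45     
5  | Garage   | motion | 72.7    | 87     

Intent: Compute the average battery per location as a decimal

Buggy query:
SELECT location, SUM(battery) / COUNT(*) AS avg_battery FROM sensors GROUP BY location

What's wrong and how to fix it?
Bug: SUM(battery) and COUNT(*) are both integers; the division truncates the fractional part

Fix: Multiply by 1.0 (or CAST to REAL) to force floating-point division

Corrected query:
SELECT location, SUM(battery) * 1.0 / COUNT(*) AS avg_battery FROM sensors GROUP BY location

Result:
location | avg_battery
---------+------------
Garage   | 58.5       
Lab-B    | 39         
Lobby    | 52         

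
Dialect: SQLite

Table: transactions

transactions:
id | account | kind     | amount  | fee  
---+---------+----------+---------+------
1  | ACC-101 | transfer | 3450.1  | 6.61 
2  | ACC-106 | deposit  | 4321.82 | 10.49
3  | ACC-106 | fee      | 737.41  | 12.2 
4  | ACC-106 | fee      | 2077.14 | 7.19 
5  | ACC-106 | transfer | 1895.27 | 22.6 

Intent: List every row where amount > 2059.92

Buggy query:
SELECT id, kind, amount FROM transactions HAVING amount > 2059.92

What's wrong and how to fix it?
Bug: This is a non-aggregate query (no GROUP BY, no aggregates), so in SQLite the HAVING clause is invalid here; a row-level condition belongs in WHERE

Fix: Replace HAVING with WHERE since the condition applies to individual rows

Corrected query:
SELECT id, kind, amount FROM transactions WHERE amount > 2059.92

Result:
id | kind     | amount 
---+----------+--------
1  | transfer | 3450.1 
2  | deposit  | 4321.82
4  | fee      | 2077.14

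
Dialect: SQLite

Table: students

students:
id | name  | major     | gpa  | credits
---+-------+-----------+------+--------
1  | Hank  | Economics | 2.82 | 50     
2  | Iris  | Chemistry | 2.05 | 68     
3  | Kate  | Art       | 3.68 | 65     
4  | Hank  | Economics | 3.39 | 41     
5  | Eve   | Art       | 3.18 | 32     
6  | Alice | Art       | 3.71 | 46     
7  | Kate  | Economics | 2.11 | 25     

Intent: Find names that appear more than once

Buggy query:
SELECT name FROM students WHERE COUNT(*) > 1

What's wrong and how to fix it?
Bug: COUNT(*) is an aggregate and cannot be used in WHERE

Fix: GROUP BY name, then filter groups with HAVING COUNT(*) > 1

Corrected query:
SELECT name FROM students GROUP BY name HAVING COUNT(*) > 1

Result:
name
----
Hank
Kate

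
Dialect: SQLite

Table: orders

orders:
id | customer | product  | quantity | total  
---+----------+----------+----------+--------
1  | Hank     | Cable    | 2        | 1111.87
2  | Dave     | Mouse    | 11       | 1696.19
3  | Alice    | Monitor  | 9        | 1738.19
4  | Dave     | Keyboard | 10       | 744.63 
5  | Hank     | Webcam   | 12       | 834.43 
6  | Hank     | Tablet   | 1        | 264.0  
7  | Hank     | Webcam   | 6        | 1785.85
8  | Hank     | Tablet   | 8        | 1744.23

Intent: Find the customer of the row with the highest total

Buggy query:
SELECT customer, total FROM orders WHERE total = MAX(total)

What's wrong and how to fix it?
Bug: WHERE is evaluated per row; an aggregate over the whole table isn't defined there

Fix: Wrap MAX in a scalar subquery so WHERE compares against a single value

Corrected query:
SELECT customer, total FROM orders WHERE total = (SELECT MAX(total) FROM orders)

Result:
customer | total  
---------+--------
Hank     | 1785.85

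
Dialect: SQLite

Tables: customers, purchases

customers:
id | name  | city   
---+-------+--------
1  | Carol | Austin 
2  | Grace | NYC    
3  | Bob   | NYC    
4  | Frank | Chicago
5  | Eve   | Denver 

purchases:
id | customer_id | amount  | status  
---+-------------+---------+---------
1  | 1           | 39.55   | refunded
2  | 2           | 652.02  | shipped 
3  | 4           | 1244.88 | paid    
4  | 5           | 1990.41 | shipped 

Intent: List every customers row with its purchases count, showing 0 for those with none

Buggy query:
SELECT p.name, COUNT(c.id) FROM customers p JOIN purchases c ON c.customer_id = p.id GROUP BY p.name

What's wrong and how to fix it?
Bug: INNER JOIN drops customers rows that have no matching purchases rows

Fix: Use LEFT JOIN so parents without children still appear (COUNT(c.id) gives 0)

Corrected query:
SELECT p.name, COUNT(c.id) FROM customers p LEFT JOIN purchases c ON c.customer_id = p.id GROUP BY p.name

Result:
name  | COUNT(c.id)
------+------------
Bob   | 0          
Carol | 1          
Eve   | 1          
Frank | 1          
Grace | 1          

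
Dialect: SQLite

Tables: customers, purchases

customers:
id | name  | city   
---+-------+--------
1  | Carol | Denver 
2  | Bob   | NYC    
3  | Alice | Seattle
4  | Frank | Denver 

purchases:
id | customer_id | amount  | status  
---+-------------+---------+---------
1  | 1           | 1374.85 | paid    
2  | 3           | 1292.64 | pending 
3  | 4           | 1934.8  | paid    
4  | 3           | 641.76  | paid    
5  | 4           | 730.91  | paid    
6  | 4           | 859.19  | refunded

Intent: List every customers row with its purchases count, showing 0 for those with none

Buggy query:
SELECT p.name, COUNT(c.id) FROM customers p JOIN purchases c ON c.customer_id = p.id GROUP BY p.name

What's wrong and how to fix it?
Bug: An inner join excludes parents with zero children

Fix: Use LEFT JOIN so parents without children still appear (COUNT(c.id) gives 0)

Corrected query:
SELECT p.name, COUNT(c.id) FROM customers p LEFT JOIN purchases c ON c.customer_id = p.id GROUP BY p.name

Result:
name  | COUNT(c.id)
------+------------
Alice | 2          
Bob   | 0          
Carol | 1          
Frank | 3          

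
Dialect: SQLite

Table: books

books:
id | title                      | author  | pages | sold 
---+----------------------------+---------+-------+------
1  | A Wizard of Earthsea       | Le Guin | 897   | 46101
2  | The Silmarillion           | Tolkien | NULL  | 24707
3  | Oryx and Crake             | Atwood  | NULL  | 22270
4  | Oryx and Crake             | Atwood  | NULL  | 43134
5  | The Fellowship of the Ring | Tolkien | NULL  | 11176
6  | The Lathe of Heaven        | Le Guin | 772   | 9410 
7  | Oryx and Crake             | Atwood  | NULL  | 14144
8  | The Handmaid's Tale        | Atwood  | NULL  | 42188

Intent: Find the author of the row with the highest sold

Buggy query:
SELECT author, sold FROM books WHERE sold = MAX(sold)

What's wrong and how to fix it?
Bug: MAX(sold) is an aggregate and cannot be used directly in WHERE

Fix: Wrap MAX in a scalar subquery so WHERE compares against a single value

Corrected query:
SELECT author, sold FROM books WHERE sold = (SELECT MAX(sold) FROM books)

Result:
author  | sold 
--------+------
Le Guin | 46101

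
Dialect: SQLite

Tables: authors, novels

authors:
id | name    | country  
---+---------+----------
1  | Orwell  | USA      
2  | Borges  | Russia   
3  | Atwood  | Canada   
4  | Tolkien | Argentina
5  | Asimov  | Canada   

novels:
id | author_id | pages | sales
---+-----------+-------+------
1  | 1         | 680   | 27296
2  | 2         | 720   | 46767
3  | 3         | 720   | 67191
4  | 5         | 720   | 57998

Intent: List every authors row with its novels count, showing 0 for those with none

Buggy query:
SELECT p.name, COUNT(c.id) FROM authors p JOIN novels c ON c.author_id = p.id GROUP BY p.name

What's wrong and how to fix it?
Bug: INNER JOIN drops authors rows that have no matching novels rows

Fix: Switch to LEFT JOIN to retain unmatched parent rows

Corrected query:
SELECT p.name, COUNT(c.id) FROM authors p LEFT JOIN novels c ON c.author_id = p.id GROUP BY p.name

Result:
name    | COUNT(c.id)
--------+------------
Asimov  | 1          
Atwood  | 1          
Borges  | 1          
Orwell  | 1          
Tolkien | 0          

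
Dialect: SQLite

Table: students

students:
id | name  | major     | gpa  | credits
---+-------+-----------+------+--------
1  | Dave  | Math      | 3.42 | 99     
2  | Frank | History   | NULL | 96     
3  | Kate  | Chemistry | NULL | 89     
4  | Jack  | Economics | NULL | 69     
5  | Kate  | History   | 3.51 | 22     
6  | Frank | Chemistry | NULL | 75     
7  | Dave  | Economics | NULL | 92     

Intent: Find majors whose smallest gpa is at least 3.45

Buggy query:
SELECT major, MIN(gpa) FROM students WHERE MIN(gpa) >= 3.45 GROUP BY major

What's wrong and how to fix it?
Bug: Aggregates like MIN are computed per group after WHERE runs

Fix: Replace WHERE with HAVING after the GROUP BY

Corrected query:
SELECT major, MIN(gpa) FROM students GROUP BY major HAVING MIN(gpa) >= 3.45

Result:
major   | MIN(gpa)
--------+---------
History | 3.51    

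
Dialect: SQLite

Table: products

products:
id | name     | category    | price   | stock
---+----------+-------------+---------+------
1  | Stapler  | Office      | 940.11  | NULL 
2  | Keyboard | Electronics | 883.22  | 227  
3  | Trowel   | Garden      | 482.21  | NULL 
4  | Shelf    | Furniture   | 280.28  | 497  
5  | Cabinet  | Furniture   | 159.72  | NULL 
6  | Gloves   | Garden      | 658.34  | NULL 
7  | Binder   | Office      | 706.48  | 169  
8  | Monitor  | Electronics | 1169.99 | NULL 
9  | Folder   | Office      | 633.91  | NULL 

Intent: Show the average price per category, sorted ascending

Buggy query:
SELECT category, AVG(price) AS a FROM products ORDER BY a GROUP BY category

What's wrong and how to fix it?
Bug: GROUP BY must precede ORDER BY

Fix: Reorder: SELECT … FROM … GROUP BY … ORDER BY …

Corrected query:
SELECT category, AVG(price) AS a FROM products GROUP BY category ORDER BY a

Result:
category    | a         
------------+-----------
Furniture   | 220       
Garden      | 570.275   
Office      | 760.166667
Electronics | 1026.605  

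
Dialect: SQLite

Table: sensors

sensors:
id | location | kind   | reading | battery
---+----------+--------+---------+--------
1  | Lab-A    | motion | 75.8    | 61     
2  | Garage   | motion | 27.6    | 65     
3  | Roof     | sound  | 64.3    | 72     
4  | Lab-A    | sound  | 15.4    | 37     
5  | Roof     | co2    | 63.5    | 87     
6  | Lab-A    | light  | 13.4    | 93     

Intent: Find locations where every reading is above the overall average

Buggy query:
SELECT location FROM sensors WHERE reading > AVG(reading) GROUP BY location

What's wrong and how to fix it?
Bug: WHERE evaluates per row before aggregation, so AVG() is unavailable

Fix: Use a subquery for AVG and a HAVING MIN(...) filter so the condition holds for every row in the group

Corrected query:
SELECT location FROM sensors GROUP BY location HAVING MIN(reading) > (SELECT AVG(reading) FROM sensors)

Result:
location
--------
Roof    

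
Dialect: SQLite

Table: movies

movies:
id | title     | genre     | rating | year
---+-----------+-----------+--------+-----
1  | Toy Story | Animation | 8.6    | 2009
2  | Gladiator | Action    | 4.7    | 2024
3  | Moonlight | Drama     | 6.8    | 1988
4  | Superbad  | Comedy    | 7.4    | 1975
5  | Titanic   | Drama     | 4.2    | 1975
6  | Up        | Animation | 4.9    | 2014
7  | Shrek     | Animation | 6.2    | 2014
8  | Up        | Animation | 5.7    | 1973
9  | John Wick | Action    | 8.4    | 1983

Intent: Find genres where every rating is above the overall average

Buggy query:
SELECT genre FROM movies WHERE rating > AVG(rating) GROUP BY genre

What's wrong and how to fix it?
Bug: AVG() is an aggregate; it can't sit directly in WHERE

Fix: Use a subquery for AVG and a HAVING MIN(...) filter so the condition holds for every row in the group

Corrected query:
SELECT genre FROM movies GROUP BY genre HAVING MIN(rating) > (SELECT AVG(rating) FROM movies)

Result:
genre 
------
Comedy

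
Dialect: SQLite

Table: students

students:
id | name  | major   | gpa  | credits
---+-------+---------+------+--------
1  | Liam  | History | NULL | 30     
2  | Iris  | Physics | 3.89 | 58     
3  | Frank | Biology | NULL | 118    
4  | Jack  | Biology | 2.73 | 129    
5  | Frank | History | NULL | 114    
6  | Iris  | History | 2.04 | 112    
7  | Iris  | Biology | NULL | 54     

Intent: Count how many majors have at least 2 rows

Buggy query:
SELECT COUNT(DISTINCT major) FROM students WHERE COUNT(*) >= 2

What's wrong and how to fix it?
Bug: COUNT(*) cannot appear in WHERE; the per-group count doesn't exist yet

Fix: Use a subquery that GROUPs and filters with HAVING, then count its rows

Corrected query:
SELECT COUNT(*) FROM (SELECT major FROM students GROUP BY major HAVING COUNT(*) >= 2)

Result:
COUNT(*)
--------
2       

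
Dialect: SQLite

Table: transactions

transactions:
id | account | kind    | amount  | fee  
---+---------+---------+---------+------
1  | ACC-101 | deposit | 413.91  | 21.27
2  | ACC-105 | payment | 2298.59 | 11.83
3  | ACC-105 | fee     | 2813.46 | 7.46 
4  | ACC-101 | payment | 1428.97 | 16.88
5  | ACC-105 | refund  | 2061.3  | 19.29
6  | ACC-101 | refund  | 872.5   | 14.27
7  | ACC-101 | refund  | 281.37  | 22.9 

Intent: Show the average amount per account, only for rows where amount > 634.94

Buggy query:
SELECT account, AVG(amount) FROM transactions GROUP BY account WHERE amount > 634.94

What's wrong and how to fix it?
Bug: WHERE cannot follow GROUP BY

Fix: Place WHERE between FROM and GROUP BY

Corrected query:
SELECT account, AVG(amount) FROM transactions WHERE amount > 634.94 GROUP BY account

Result:
account | AVG(amount)
--------+------------
ACC-101 | 1150.735   
ACC-105 | 2391.116667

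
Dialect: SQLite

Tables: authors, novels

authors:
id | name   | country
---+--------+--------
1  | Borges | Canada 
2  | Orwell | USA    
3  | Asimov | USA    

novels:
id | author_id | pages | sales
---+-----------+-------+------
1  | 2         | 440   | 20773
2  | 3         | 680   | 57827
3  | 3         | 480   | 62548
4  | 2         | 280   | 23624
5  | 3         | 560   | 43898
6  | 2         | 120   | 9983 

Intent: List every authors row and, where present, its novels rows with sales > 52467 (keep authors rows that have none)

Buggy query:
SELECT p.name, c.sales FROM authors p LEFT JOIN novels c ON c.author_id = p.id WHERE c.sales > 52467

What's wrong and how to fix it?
Bug: A WHERE condition on the right-hand table after LEFT JOIN drops unmatched parents

Fix: Put 'c.sales > 52467' in the JOIN's ON clause instead of WHERE

Corrected query:
SELECT p.name, c.sales FROM authors p LEFT JOIN novels c ON c.author_id = p.id AND c.sales > 52467

Result:
name   | sales
-------+------
Borges | NULL 
Orwell | NULL 
Asimov | 57827
Asimov | 62548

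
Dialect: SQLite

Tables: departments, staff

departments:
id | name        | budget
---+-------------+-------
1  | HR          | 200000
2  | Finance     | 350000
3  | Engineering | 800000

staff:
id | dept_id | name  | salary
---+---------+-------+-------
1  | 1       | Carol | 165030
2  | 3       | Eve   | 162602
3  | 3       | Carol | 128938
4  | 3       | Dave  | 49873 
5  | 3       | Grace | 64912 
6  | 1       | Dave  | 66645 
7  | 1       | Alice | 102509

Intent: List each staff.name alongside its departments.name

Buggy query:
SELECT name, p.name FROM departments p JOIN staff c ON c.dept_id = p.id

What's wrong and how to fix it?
Bug: 'name' exists in both joined tables, so the database can't tell which one is meant

Fix: Qualify the column with its table alias (c.name)

Corrected query:
SELECT c.name, p.name FROM departments p JOIN staff c ON c.dept_id = p.id

Result:
name  | name       
------+------------
Carol | HR         
Eve   | Engineering
Carol | Engineering
Dave  | Engineering
Grace | Engineering
Dave  | HR         
Alice | HR         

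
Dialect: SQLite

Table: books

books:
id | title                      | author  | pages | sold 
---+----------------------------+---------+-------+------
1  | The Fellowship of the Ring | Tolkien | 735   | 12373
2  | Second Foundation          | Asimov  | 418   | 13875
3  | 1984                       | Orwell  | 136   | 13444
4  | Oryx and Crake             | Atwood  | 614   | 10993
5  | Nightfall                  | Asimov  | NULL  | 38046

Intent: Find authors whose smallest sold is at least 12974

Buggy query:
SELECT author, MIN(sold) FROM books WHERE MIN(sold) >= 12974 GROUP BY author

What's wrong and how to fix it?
Bug: MIN() in WHERE is a misuse of aggregate

Fix: Use HAVING for the per-group MIN condition

Corrected query:
SELECT author, MIN(sold) FROM books GROUP BY author HAVING MIN(sold) >= 12974

Result:
author | MIN(sold)
-------+----------
Asimov | 13875    
Orwell | 13444    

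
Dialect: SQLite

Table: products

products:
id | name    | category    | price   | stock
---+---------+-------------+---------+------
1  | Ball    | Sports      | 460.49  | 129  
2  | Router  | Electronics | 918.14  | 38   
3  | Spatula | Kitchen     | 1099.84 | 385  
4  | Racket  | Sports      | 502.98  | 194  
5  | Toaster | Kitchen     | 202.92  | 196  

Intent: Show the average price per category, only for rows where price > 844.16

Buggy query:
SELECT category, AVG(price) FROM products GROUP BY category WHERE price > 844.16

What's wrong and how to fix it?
Bug: Row-level WHERE must come before GROUP BY in the clause order

Fix: Move the WHERE clause before GROUP BY

Corrected query:
SELECT category, AVG(price) FROM products WHERE price > 844.16 GROUP BY category

Result:
category    | AVG(price)
------------+-----------
Electronics | 918.14    
Kitchen     | 1099.84   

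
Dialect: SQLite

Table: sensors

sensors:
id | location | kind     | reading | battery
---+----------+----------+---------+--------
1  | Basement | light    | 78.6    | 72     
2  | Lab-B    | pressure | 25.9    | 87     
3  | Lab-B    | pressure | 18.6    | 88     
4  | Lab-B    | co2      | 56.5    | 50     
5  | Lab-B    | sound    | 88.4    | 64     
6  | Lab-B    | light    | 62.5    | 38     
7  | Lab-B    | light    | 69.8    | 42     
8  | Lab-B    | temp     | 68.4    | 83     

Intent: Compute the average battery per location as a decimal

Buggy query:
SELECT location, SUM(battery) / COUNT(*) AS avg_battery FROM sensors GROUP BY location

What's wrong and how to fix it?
Bug: SUM(battery) and COUNT(*) are both integers; the division truncates the fractional part

Fix: Multiply by 1.0 (or CAST to REAL) to force floating-point division

Corrected query:
SELECT location, SUM(battery) * 1.0 / COUNT(*) AS avg_battery FROM sensors GROUP BY location

Result:
location | avg_battery
---------+------------
Basement | 72         
Lab-B    | 64.571429  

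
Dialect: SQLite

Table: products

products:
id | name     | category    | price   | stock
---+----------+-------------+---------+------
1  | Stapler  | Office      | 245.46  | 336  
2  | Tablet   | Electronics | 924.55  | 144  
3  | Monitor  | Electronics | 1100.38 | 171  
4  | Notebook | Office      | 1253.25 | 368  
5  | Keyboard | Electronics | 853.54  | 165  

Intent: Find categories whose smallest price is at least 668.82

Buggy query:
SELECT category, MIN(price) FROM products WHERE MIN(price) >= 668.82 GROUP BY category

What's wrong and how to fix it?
Bug: Aggregates like MIN are computed per group after WHERE runs

Fix: Use HAVING for the per-group MIN condition

Corrected query:
SELECT category, MIN(price) FROM products GROUP BY category HAVING MIN(price) >= 668.82

Result:
category    | MIN(price)
------------+-----------
Electronics | 853.54    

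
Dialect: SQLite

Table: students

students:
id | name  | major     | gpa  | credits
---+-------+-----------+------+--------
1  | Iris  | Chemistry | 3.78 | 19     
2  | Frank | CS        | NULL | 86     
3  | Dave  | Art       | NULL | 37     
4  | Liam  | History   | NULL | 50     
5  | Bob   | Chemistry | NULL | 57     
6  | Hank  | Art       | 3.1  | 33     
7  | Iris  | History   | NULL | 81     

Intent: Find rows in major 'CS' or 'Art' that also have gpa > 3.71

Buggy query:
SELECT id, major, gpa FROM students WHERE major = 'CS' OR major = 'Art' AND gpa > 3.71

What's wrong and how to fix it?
Bug: Without parentheses, AND is evaluated before OR, so the gpa filter only applies to the 'Art' branch

Fix: Add parentheses around the OR so the AND applies to both alternatives

Corrected query:
SELECT id, major, gpa FROM students WHERE (major = 'CS' OR major = 'Art') AND gpa > 3.71

Result:
(no rows)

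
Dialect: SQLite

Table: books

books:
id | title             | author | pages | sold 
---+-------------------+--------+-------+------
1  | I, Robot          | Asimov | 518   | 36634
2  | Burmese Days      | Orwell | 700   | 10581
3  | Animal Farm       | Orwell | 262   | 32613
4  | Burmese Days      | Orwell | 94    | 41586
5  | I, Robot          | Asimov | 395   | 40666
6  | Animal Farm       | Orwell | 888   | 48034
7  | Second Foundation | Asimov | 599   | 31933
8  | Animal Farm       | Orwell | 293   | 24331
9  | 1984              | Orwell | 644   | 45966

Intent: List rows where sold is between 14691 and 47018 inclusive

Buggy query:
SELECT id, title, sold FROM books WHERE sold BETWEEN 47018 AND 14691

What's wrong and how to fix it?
Bug: BETWEEN expects the lower bound first; with 47018 AND 14691 the range is empty

Fix: Write BETWEEN 14691 AND 47018

Corrected query:
SELECT id, title, sold FROM books WHERE sold BETWEEN 14691 AND 47018

Result:
id | title             | sold 
---+-------------------+------
1  | I, Robot          | 36634
3  | Animal Farm       | 32613
4  | Burmese Days      | 41586
5  | I, Robot          | 40666
7  | Second Foundation | 31933
8  | Animal Farm       | 24331
9  | 1984              | 45966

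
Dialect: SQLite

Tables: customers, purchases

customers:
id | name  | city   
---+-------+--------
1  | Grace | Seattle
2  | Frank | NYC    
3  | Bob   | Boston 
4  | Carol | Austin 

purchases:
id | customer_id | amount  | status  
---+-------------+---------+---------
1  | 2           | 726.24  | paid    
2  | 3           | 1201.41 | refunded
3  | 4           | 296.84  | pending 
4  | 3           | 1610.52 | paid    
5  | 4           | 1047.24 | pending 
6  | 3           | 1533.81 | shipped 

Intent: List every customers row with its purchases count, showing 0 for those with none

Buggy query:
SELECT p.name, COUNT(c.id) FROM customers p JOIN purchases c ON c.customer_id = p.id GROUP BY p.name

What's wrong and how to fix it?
Bug: INNER JOIN drops customers rows that have no matching purchases rows

Fix: Switch to LEFT JOIN to retain unmatched parent rows

Corrected query:
SELECT p.name, COUNT(c.id) FROM customers p LEFT JOIN purchases c ON c.customer_id = p.id GROUP BY p.name

Result:
name  | COUNT(c.id)
------+------------
Bob   | 3          
Carol | 2          
Frank | 1          
Grace | 0          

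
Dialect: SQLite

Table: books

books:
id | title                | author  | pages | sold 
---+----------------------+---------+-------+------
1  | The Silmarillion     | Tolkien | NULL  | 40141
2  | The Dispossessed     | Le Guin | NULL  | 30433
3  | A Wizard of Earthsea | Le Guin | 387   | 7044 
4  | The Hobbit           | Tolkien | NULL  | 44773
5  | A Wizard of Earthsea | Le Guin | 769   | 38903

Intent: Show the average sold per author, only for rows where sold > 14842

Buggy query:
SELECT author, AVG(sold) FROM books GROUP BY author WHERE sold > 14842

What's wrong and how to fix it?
Bug: WHERE cannot follow GROUP BY

Fix: Move the WHERE clause before GROUP BY

Corrected query:
SELECT author, AVG(sold) FROM books WHERE sold > 14842 GROUP BY author

Result:
author  | AVG(sold)
--------+----------
Le Guin | 34668    
Tolkien | 42457    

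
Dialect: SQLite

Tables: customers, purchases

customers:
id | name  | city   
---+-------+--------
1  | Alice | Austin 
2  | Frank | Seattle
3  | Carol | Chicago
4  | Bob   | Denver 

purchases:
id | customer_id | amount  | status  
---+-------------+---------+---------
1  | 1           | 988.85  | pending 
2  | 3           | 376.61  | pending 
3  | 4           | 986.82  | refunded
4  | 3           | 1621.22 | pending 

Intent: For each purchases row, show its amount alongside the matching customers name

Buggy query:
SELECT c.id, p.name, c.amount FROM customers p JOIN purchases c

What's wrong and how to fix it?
Bug: JOIN with no ON clause produces a cartesian product; every purchases row pairs with every customers row

Fix: Specify the join condition linking the foreign key to the parent id

Corrected query:
SELECT c.id, p.name, c.amount FROM customers p JOIN purchases c ON c.customer_id = p.id

Result:
id | name  | amount 
---+-------+--------
1  | Alice | 988.85 
2  | Carol | 376.61 
3  | Bob   | 986.82 
4  | Carol | 1621.22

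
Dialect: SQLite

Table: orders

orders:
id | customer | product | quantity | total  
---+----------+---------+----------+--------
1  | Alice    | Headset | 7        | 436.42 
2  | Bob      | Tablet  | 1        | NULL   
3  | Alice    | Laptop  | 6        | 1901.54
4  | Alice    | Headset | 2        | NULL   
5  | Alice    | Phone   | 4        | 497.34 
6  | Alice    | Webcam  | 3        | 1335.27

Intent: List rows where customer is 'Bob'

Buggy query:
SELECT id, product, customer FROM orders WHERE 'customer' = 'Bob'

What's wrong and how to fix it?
Bug: Single quotes denote string literals in SQL; the column name is being compared as a constant string

Fix: Reference the column as customer without single quotes

Corrected query:
SELECT id, product, customer FROM orders WHERE customer = 'Bob'

Result:
id | product | customer
---+---------+---------
2  | Tablet  | Bob     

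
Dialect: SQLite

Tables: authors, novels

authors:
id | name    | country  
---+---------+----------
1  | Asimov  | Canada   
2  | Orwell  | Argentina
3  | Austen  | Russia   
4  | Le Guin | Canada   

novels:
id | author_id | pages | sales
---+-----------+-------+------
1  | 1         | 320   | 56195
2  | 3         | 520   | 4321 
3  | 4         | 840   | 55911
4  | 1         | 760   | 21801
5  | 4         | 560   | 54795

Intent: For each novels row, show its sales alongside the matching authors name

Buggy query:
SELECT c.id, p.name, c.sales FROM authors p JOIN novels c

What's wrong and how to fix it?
Bug: Missing join condition: each novels row is matched to all authors rows instead of just its own

Fix: Specify the join condition linking the foreign key to the parent id

Corrected query:
SELECT c.id, p.name, c.sales FROM authors p JOIN novels c ON c.author_id = p.id

Result:
id | name    | sales
---+---------+------
1  | Asimov  | 56195
2  | Austen  | 4321 
3  | Le Guin | 55911
4  | Asimov  | 21801
5  | Le Guin | 54795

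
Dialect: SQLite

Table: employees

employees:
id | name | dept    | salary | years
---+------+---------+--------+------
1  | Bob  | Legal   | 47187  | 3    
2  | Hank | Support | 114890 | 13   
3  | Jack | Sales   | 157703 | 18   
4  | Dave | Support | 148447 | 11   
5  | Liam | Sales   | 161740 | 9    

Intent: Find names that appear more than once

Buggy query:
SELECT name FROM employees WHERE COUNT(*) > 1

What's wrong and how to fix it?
Bug: COUNT(*) is an aggregate and cannot be used in WHERE

Fix: Group first, then use HAVING for the count condition

Corrected query:
SELECT name FROM employees GROUP BY name HAVING COUNT(*) > 1

Result:
(no rows)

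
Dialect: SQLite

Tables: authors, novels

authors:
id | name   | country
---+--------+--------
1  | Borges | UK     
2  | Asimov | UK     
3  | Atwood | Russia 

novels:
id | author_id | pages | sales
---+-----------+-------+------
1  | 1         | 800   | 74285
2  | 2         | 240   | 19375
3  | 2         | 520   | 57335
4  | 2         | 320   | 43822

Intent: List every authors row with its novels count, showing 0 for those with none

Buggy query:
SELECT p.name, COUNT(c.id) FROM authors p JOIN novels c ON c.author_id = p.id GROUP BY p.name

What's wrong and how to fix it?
Bug: An inner join excludes parents with zero children

Fix: Use LEFT JOIN so parents without children still appear (COUNT(c.id) gives 0)

Corrected query:
SELECT p.name, COUNT(c.id) FROM authors p LEFT JOIN novels c ON c.author_id = p.id GROUP BY p.name

Result:
name   | COUNT(c.id)
-------+------------
Asimov | 3          
Atwood | 0          
Borges | 1          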